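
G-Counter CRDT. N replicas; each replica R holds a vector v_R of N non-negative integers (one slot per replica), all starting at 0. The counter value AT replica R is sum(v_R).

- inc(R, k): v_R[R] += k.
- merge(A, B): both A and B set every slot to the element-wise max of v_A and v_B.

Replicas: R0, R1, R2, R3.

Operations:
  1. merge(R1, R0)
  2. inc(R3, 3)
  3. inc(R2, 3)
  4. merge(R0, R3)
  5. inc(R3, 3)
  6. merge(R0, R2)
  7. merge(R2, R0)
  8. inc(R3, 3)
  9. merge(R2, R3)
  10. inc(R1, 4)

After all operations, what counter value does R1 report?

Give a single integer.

Op 1: merge R1<->R0 -> R1=(0,0,0,0) R0=(0,0,0,0)
Op 2: inc R3 by 3 -> R3=(0,0,0,3) value=3
Op 3: inc R2 by 3 -> R2=(0,0,3,0) value=3
Op 4: merge R0<->R3 -> R0=(0,0,0,3) R3=(0,0,0,3)
Op 5: inc R3 by 3 -> R3=(0,0,0,6) value=6
Op 6: merge R0<->R2 -> R0=(0,0,3,3) R2=(0,0,3,3)
Op 7: merge R2<->R0 -> R2=(0,0,3,3) R0=(0,0,3,3)
Op 8: inc R3 by 3 -> R3=(0,0,0,9) value=9
Op 9: merge R2<->R3 -> R2=(0,0,3,9) R3=(0,0,3,9)
Op 10: inc R1 by 4 -> R1=(0,4,0,0) value=4

Answer: 4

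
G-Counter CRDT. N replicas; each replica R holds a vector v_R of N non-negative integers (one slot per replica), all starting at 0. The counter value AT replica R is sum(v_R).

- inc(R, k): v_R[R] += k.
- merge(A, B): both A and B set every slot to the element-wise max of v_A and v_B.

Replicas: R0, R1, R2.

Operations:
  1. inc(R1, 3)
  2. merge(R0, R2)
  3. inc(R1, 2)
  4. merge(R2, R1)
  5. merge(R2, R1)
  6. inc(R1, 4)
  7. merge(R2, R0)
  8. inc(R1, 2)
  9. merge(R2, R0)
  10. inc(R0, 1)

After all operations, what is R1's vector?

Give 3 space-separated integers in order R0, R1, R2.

Answer: 0 11 0

Derivation:
Op 1: inc R1 by 3 -> R1=(0,3,0) value=3
Op 2: merge R0<->R2 -> R0=(0,0,0) R2=(0,0,0)
Op 3: inc R1 by 2 -> R1=(0,5,0) value=5
Op 4: merge R2<->R1 -> R2=(0,5,0) R1=(0,5,0)
Op 5: merge R2<->R1 -> R2=(0,5,0) R1=(0,5,0)
Op 6: inc R1 by 4 -> R1=(0,9,0) value=9
Op 7: merge R2<->R0 -> R2=(0,5,0) R0=(0,5,0)
Op 8: inc R1 by 2 -> R1=(0,11,0) value=11
Op 9: merge R2<->R0 -> R2=(0,5,0) R0=(0,5,0)
Op 10: inc R0 by 1 -> R0=(1,5,0) value=6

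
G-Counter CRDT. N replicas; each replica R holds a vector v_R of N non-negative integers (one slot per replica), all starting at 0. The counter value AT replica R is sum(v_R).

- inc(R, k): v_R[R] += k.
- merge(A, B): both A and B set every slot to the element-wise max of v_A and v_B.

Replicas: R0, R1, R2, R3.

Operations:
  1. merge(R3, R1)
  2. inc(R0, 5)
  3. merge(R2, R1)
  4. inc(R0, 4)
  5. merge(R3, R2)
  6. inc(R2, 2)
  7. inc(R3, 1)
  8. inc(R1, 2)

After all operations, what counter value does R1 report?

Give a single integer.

Answer: 2

Derivation:
Op 1: merge R3<->R1 -> R3=(0,0,0,0) R1=(0,0,0,0)
Op 2: inc R0 by 5 -> R0=(5,0,0,0) value=5
Op 3: merge R2<->R1 -> R2=(0,0,0,0) R1=(0,0,0,0)
Op 4: inc R0 by 4 -> R0=(9,0,0,0) value=9
Op 5: merge R3<->R2 -> R3=(0,0,0,0) R2=(0,0,0,0)
Op 6: inc R2 by 2 -> R2=(0,0,2,0) value=2
Op 7: inc R3 by 1 -> R3=(0,0,0,1) value=1
Op 8: inc R1 by 2 -> R1=(0,2,0,0) value=2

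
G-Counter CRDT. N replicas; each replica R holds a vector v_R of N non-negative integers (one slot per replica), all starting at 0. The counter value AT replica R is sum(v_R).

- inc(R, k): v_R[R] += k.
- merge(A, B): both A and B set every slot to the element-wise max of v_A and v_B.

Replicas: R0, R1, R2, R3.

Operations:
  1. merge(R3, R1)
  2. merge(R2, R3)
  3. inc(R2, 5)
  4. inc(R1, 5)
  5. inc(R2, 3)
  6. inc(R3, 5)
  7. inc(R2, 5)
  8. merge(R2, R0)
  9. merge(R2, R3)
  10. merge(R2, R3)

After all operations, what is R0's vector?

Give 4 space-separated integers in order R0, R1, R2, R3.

Answer: 0 0 13 0

Derivation:
Op 1: merge R3<->R1 -> R3=(0,0,0,0) R1=(0,0,0,0)
Op 2: merge R2<->R3 -> R2=(0,0,0,0) R3=(0,0,0,0)
Op 3: inc R2 by 5 -> R2=(0,0,5,0) value=5
Op 4: inc R1 by 5 -> R1=(0,5,0,0) value=5
Op 5: inc R2 by 3 -> R2=(0,0,8,0) value=8
Op 6: inc R3 by 5 -> R3=(0,0,0,5) value=5
Op 7: inc R2 by 5 -> R2=(0,0,13,0) value=13
Op 8: merge R2<->R0 -> R2=(0,0,13,0) R0=(0,0,13,0)
Op 9: merge R2<->R3 -> R2=(0,0,13,5) R3=(0,0,13,5)
Op 10: merge R2<->R3 -> R2=(0,0,13,5) R3=(0,0,13,5)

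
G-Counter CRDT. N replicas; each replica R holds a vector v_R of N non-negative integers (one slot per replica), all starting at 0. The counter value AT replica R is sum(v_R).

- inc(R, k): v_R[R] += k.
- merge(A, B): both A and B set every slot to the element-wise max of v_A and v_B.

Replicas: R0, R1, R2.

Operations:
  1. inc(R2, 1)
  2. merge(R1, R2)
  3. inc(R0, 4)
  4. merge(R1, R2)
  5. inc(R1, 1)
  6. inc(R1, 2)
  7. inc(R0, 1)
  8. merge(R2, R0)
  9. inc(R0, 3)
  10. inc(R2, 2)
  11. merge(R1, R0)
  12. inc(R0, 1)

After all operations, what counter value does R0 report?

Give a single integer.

Answer: 13

Derivation:
Op 1: inc R2 by 1 -> R2=(0,0,1) value=1
Op 2: merge R1<->R2 -> R1=(0,0,1) R2=(0,0,1)
Op 3: inc R0 by 4 -> R0=(4,0,0) value=4
Op 4: merge R1<->R2 -> R1=(0,0,1) R2=(0,0,1)
Op 5: inc R1 by 1 -> R1=(0,1,1) value=2
Op 6: inc R1 by 2 -> R1=(0,3,1) value=4
Op 7: inc R0 by 1 -> R0=(5,0,0) value=5
Op 8: merge R2<->R0 -> R2=(5,0,1) R0=(5,0,1)
Op 9: inc R0 by 3 -> R0=(8,0,1) value=9
Op 10: inc R2 by 2 -> R2=(5,0,3) value=8
Op 11: merge R1<->R0 -> R1=(8,3,1) R0=(8,3,1)
Op 12: inc R0 by 1 -> R0=(9,3,1) value=13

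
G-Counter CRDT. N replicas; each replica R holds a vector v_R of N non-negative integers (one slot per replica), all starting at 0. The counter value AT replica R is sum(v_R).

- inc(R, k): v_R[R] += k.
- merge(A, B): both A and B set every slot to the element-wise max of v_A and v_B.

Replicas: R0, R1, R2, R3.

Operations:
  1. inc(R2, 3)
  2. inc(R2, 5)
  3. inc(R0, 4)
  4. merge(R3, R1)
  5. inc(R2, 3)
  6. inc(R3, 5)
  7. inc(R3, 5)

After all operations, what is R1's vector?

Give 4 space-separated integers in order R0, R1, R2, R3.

Op 1: inc R2 by 3 -> R2=(0,0,3,0) value=3
Op 2: inc R2 by 5 -> R2=(0,0,8,0) value=8
Op 3: inc R0 by 4 -> R0=(4,0,0,0) value=4
Op 4: merge R3<->R1 -> R3=(0,0,0,0) R1=(0,0,0,0)
Op 5: inc R2 by 3 -> R2=(0,0,11,0) value=11
Op 6: inc R3 by 5 -> R3=(0,0,0,5) value=5
Op 7: inc R3 by 5 -> R3=(0,0,0,10) value=10

Answer: 0 0 0 0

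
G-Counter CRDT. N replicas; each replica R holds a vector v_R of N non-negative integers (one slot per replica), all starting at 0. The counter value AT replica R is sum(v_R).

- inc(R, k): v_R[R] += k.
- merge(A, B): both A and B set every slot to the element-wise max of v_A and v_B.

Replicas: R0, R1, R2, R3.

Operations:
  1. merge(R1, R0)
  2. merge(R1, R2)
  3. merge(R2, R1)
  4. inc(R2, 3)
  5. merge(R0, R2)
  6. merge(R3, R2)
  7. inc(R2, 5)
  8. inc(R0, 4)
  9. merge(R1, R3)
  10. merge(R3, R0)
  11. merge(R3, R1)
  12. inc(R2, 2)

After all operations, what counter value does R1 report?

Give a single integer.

Op 1: merge R1<->R0 -> R1=(0,0,0,0) R0=(0,0,0,0)
Op 2: merge R1<->R2 -> R1=(0,0,0,0) R2=(0,0,0,0)
Op 3: merge R2<->R1 -> R2=(0,0,0,0) R1=(0,0,0,0)
Op 4: inc R2 by 3 -> R2=(0,0,3,0) value=3
Op 5: merge R0<->R2 -> R0=(0,0,3,0) R2=(0,0,3,0)
Op 6: merge R3<->R2 -> R3=(0,0,3,0) R2=(0,0,3,0)
Op 7: inc R2 by 5 -> R2=(0,0,8,0) value=8
Op 8: inc R0 by 4 -> R0=(4,0,3,0) value=7
Op 9: merge R1<->R3 -> R1=(0,0,3,0) R3=(0,0,3,0)
Op 10: merge R3<->R0 -> R3=(4,0,3,0) R0=(4,0,3,0)
Op 11: merge R3<->R1 -> R3=(4,0,3,0) R1=(4,0,3,0)
Op 12: inc R2 by 2 -> R2=(0,0,10,0) value=10

Answer: 7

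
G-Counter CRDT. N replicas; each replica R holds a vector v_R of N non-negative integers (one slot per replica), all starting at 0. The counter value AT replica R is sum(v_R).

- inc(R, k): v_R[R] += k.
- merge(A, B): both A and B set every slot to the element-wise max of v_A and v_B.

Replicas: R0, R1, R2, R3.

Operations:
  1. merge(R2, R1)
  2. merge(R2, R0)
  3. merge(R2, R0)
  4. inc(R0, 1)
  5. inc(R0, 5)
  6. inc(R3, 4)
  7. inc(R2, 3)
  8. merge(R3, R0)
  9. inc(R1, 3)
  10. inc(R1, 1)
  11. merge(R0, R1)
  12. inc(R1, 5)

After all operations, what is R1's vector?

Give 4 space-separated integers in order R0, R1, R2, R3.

Answer: 6 9 0 4

Derivation:
Op 1: merge R2<->R1 -> R2=(0,0,0,0) R1=(0,0,0,0)
Op 2: merge R2<->R0 -> R2=(0,0,0,0) R0=(0,0,0,0)
Op 3: merge R2<->R0 -> R2=(0,0,0,0) R0=(0,0,0,0)
Op 4: inc R0 by 1 -> R0=(1,0,0,0) value=1
Op 5: inc R0 by 5 -> R0=(6,0,0,0) value=6
Op 6: inc R3 by 4 -> R3=(0,0,0,4) value=4
Op 7: inc R2 by 3 -> R2=(0,0,3,0) value=3
Op 8: merge R3<->R0 -> R3=(6,0,0,4) R0=(6,0,0,4)
Op 9: inc R1 by 3 -> R1=(0,3,0,0) value=3
Op 10: inc R1 by 1 -> R1=(0,4,0,0) value=4
Op 11: merge R0<->R1 -> R0=(6,4,0,4) R1=(6,4,0,4)
Op 12: inc R1 by 5 -> R1=(6,9,0,4) value=19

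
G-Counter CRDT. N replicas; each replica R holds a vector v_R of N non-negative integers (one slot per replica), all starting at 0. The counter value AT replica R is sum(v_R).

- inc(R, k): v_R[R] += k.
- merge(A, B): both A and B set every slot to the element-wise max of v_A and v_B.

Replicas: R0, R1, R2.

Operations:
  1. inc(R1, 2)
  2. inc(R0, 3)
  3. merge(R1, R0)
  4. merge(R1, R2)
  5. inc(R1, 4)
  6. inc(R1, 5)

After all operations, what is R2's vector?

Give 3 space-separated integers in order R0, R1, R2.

Op 1: inc R1 by 2 -> R1=(0,2,0) value=2
Op 2: inc R0 by 3 -> R0=(3,0,0) value=3
Op 3: merge R1<->R0 -> R1=(3,2,0) R0=(3,2,0)
Op 4: merge R1<->R2 -> R1=(3,2,0) R2=(3,2,0)
Op 5: inc R1 by 4 -> R1=(3,6,0) value=9
Op 6: inc R1 by 5 -> R1=(3,11,0) value=14

Answer: 3 2 0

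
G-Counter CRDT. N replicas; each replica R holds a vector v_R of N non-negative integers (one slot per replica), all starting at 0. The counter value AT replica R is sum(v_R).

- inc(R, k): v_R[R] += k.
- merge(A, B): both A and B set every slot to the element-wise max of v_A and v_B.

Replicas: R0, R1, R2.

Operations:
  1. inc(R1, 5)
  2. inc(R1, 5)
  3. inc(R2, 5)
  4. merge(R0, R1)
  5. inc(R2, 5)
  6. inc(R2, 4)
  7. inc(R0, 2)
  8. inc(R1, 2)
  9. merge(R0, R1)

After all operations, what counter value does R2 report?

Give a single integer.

Answer: 14

Derivation:
Op 1: inc R1 by 5 -> R1=(0,5,0) value=5
Op 2: inc R1 by 5 -> R1=(0,10,0) value=10
Op 3: inc R2 by 5 -> R2=(0,0,5) value=5
Op 4: merge R0<->R1 -> R0=(0,10,0) R1=(0,10,0)
Op 5: inc R2 by 5 -> R2=(0,0,10) value=10
Op 6: inc R2 by 4 -> R2=(0,0,14) value=14
Op 7: inc R0 by 2 -> R0=(2,10,0) value=12
Op 8: inc R1 by 2 -> R1=(0,12,0) value=12
Op 9: merge R0<->R1 -> R0=(2,12,0) R1=(2,12,0)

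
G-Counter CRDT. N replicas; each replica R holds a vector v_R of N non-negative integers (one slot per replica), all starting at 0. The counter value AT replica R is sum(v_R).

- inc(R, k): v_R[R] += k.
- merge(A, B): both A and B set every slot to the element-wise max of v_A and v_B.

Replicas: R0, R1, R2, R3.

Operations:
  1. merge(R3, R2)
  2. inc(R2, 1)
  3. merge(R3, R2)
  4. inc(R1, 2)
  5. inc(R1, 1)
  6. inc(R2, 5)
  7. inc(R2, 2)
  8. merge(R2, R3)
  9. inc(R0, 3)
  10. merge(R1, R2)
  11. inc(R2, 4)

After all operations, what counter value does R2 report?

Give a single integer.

Answer: 15

Derivation:
Op 1: merge R3<->R2 -> R3=(0,0,0,0) R2=(0,0,0,0)
Op 2: inc R2 by 1 -> R2=(0,0,1,0) value=1
Op 3: merge R3<->R2 -> R3=(0,0,1,0) R2=(0,0,1,0)
Op 4: inc R1 by 2 -> R1=(0,2,0,0) value=2
Op 5: inc R1 by 1 -> R1=(0,3,0,0) value=3
Op 6: inc R2 by 5 -> R2=(0,0,6,0) value=6
Op 7: inc R2 by 2 -> R2=(0,0,8,0) value=8
Op 8: merge R2<->R3 -> R2=(0,0,8,0) R3=(0,0,8,0)
Op 9: inc R0 by 3 -> R0=(3,0,0,0) value=3
Op 10: merge R1<->R2 -> R1=(0,3,8,0) R2=(0,3,8,0)
Op 11: inc R2 by 4 -> R2=(0,3,12,0) value=15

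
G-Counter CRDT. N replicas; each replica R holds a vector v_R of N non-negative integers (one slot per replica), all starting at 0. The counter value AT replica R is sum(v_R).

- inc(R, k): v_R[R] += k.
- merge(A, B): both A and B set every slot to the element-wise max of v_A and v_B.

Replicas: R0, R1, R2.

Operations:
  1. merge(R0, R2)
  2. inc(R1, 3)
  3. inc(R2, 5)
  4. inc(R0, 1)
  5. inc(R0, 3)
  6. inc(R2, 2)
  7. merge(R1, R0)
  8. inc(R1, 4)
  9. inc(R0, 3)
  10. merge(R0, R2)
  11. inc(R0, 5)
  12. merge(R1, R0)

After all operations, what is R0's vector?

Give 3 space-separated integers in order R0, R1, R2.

Op 1: merge R0<->R2 -> R0=(0,0,0) R2=(0,0,0)
Op 2: inc R1 by 3 -> R1=(0,3,0) value=3
Op 3: inc R2 by 5 -> R2=(0,0,5) value=5
Op 4: inc R0 by 1 -> R0=(1,0,0) value=1
Op 5: inc R0 by 3 -> R0=(4,0,0) value=4
Op 6: inc R2 by 2 -> R2=(0,0,7) value=7
Op 7: merge R1<->R0 -> R1=(4,3,0) R0=(4,3,0)
Op 8: inc R1 by 4 -> R1=(4,7,0) value=11
Op 9: inc R0 by 3 -> R0=(7,3,0) value=10
Op 10: merge R0<->R2 -> R0=(7,3,7) R2=(7,3,7)
Op 11: inc R0 by 5 -> R0=(12,3,7) value=22
Op 12: merge R1<->R0 -> R1=(12,7,7) R0=(12,7,7)

Answer: 12 7 7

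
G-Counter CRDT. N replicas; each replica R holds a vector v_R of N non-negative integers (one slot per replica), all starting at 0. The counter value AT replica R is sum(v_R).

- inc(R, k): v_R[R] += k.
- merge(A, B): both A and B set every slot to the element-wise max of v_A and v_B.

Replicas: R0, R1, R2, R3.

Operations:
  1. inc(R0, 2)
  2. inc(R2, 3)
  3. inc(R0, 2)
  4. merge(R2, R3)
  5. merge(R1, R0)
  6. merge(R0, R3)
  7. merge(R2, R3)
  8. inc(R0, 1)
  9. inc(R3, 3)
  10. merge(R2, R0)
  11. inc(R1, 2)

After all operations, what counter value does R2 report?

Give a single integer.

Op 1: inc R0 by 2 -> R0=(2,0,0,0) value=2
Op 2: inc R2 by 3 -> R2=(0,0,3,0) value=3
Op 3: inc R0 by 2 -> R0=(4,0,0,0) value=4
Op 4: merge R2<->R3 -> R2=(0,0,3,0) R3=(0,0,3,0)
Op 5: merge R1<->R0 -> R1=(4,0,0,0) R0=(4,0,0,0)
Op 6: merge R0<->R3 -> R0=(4,0,3,0) R3=(4,0,3,0)
Op 7: merge R2<->R3 -> R2=(4,0,3,0) R3=(4,0,3,0)
Op 8: inc R0 by 1 -> R0=(5,0,3,0) value=8
Op 9: inc R3 by 3 -> R3=(4,0,3,3) value=10
Op 10: merge R2<->R0 -> R2=(5,0,3,0) R0=(5,0,3,0)
Op 11: inc R1 by 2 -> R1=(4,2,0,0) value=6

Answer: 8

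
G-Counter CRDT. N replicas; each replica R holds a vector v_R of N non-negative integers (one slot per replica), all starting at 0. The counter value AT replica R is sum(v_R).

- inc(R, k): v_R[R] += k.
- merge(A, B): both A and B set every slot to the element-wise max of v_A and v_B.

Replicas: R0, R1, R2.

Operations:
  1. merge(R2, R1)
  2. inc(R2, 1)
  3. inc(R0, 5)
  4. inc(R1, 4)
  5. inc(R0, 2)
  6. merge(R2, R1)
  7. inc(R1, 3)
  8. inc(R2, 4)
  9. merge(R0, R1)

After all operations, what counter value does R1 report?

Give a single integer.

Op 1: merge R2<->R1 -> R2=(0,0,0) R1=(0,0,0)
Op 2: inc R2 by 1 -> R2=(0,0,1) value=1
Op 3: inc R0 by 5 -> R0=(5,0,0) value=5
Op 4: inc R1 by 4 -> R1=(0,4,0) value=4
Op 5: inc R0 by 2 -> R0=(7,0,0) value=7
Op 6: merge R2<->R1 -> R2=(0,4,1) R1=(0,4,1)
Op 7: inc R1 by 3 -> R1=(0,7,1) value=8
Op 8: inc R2 by 4 -> R2=(0,4,5) value=9
Op 9: merge R0<->R1 -> R0=(7,7,1) R1=(7,7,1)

Answer: 15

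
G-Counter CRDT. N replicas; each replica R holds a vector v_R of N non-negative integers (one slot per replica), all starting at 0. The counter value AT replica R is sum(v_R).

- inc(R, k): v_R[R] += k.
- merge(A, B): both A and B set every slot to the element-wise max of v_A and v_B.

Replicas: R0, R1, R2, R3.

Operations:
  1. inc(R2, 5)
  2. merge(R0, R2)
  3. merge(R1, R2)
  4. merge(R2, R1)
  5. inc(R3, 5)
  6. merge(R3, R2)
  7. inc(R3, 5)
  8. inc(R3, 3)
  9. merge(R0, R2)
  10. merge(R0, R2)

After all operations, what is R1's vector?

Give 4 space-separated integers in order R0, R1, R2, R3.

Op 1: inc R2 by 5 -> R2=(0,0,5,0) value=5
Op 2: merge R0<->R2 -> R0=(0,0,5,0) R2=(0,0,5,0)
Op 3: merge R1<->R2 -> R1=(0,0,5,0) R2=(0,0,5,0)
Op 4: merge R2<->R1 -> R2=(0,0,5,0) R1=(0,0,5,0)
Op 5: inc R3 by 5 -> R3=(0,0,0,5) value=5
Op 6: merge R3<->R2 -> R3=(0,0,5,5) R2=(0,0,5,5)
Op 7: inc R3 by 5 -> R3=(0,0,5,10) value=15
Op 8: inc R3 by 3 -> R3=(0,0,5,13) value=18
Op 9: merge R0<->R2 -> R0=(0,0,5,5) R2=(0,0,5,5)
Op 10: merge R0<->R2 -> R0=(0,0,5,5) R2=(0,0,5,5)

Answer: 0 0 5 0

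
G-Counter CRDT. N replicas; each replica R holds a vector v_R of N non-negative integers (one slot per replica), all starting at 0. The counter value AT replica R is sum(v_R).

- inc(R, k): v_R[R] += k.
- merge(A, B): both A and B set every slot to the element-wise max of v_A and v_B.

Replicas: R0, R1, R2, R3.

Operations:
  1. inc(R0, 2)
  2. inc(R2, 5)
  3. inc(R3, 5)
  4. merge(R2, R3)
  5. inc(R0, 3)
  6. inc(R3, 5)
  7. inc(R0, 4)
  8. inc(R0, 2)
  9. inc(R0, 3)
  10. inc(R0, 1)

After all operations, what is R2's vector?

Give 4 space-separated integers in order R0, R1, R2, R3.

Answer: 0 0 5 5

Derivation:
Op 1: inc R0 by 2 -> R0=(2,0,0,0) value=2
Op 2: inc R2 by 5 -> R2=(0,0,5,0) value=5
Op 3: inc R3 by 5 -> R3=(0,0,0,5) value=5
Op 4: merge R2<->R3 -> R2=(0,0,5,5) R3=(0,0,5,5)
Op 5: inc R0 by 3 -> R0=(5,0,0,0) value=5
Op 6: inc R3 by 5 -> R3=(0,0,5,10) value=15
Op 7: inc R0 by 4 -> R0=(9,0,0,0) value=9
Op 8: inc R0 by 2 -> R0=(11,0,0,0) value=11
Op 9: inc R0 by 3 -> R0=(14,0,0,0) value=14
Op 10: inc R0 by 1 -> R0=(15,0,0,0) value=15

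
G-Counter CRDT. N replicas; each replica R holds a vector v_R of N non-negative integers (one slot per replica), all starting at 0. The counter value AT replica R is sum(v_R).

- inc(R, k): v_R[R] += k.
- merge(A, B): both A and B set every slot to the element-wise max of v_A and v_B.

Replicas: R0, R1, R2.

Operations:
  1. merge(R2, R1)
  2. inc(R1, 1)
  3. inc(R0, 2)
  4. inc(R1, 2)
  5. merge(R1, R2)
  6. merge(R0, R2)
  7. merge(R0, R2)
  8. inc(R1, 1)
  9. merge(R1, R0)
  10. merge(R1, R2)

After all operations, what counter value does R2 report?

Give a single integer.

Op 1: merge R2<->R1 -> R2=(0,0,0) R1=(0,0,0)
Op 2: inc R1 by 1 -> R1=(0,1,0) value=1
Op 3: inc R0 by 2 -> R0=(2,0,0) value=2
Op 4: inc R1 by 2 -> R1=(0,3,0) value=3
Op 5: merge R1<->R2 -> R1=(0,3,0) R2=(0,3,0)
Op 6: merge R0<->R2 -> R0=(2,3,0) R2=(2,3,0)
Op 7: merge R0<->R2 -> R0=(2,3,0) R2=(2,3,0)
Op 8: inc R1 by 1 -> R1=(0,4,0) value=4
Op 9: merge R1<->R0 -> R1=(2,4,0) R0=(2,4,0)
Op 10: merge R1<->R2 -> R1=(2,4,0) R2=(2,4,0)

Answer: 6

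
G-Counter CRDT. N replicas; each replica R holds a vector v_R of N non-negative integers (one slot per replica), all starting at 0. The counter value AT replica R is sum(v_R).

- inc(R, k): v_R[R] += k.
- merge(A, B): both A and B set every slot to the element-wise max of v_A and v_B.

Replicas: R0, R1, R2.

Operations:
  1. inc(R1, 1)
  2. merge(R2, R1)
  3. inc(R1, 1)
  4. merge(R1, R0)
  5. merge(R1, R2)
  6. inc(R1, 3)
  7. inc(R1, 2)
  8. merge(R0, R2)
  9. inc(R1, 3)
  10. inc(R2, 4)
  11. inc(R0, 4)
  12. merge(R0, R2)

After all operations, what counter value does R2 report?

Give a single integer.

Op 1: inc R1 by 1 -> R1=(0,1,0) value=1
Op 2: merge R2<->R1 -> R2=(0,1,0) R1=(0,1,0)
Op 3: inc R1 by 1 -> R1=(0,2,0) value=2
Op 4: merge R1<->R0 -> R1=(0,2,0) R0=(0,2,0)
Op 5: merge R1<->R2 -> R1=(0,2,0) R2=(0,2,0)
Op 6: inc R1 by 3 -> R1=(0,5,0) value=5
Op 7: inc R1 by 2 -> R1=(0,7,0) value=7
Op 8: merge R0<->R2 -> R0=(0,2,0) R2=(0,2,0)
Op 9: inc R1 by 3 -> R1=(0,10,0) value=10
Op 10: inc R2 by 4 -> R2=(0,2,4) value=6
Op 11: inc R0 by 4 -> R0=(4,2,0) value=6
Op 12: merge R0<->R2 -> R0=(4,2,4) R2=(4,2,4)

Answer: 10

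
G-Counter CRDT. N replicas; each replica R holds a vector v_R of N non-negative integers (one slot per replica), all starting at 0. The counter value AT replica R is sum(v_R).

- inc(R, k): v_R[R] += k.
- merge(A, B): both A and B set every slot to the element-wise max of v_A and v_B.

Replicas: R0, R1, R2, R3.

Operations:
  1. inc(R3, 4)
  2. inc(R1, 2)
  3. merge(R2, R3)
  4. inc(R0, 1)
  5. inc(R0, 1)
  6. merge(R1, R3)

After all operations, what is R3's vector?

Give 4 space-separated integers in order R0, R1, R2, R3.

Answer: 0 2 0 4

Derivation:
Op 1: inc R3 by 4 -> R3=(0,0,0,4) value=4
Op 2: inc R1 by 2 -> R1=(0,2,0,0) value=2
Op 3: merge R2<->R3 -> R2=(0,0,0,4) R3=(0,0,0,4)
Op 4: inc R0 by 1 -> R0=(1,0,0,0) value=1
Op 5: inc R0 by 1 -> R0=(2,0,0,0) value=2
Op 6: merge R1<->R3 -> R1=(0,2,0,4) R3=(0,2,0,4)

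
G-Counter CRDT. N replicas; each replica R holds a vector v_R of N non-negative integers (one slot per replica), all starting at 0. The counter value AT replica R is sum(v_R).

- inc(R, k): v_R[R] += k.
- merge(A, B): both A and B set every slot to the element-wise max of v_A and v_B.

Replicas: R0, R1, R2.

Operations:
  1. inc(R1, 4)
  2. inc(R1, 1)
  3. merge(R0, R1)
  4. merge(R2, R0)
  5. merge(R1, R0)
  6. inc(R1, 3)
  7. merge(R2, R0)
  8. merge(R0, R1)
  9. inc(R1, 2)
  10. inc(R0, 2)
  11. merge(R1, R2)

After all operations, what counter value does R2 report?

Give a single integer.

Op 1: inc R1 by 4 -> R1=(0,4,0) value=4
Op 2: inc R1 by 1 -> R1=(0,5,0) value=5
Op 3: merge R0<->R1 -> R0=(0,5,0) R1=(0,5,0)
Op 4: merge R2<->R0 -> R2=(0,5,0) R0=(0,5,0)
Op 5: merge R1<->R0 -> R1=(0,5,0) R0=(0,5,0)
Op 6: inc R1 by 3 -> R1=(0,8,0) value=8
Op 7: merge R2<->R0 -> R2=(0,5,0) R0=(0,5,0)
Op 8: merge R0<->R1 -> R0=(0,8,0) R1=(0,8,0)
Op 9: inc R1 by 2 -> R1=(0,10,0) value=10
Op 10: inc R0 by 2 -> R0=(2,8,0) value=10
Op 11: merge R1<->R2 -> R1=(0,10,0) R2=(0,10,0)

Answer: 10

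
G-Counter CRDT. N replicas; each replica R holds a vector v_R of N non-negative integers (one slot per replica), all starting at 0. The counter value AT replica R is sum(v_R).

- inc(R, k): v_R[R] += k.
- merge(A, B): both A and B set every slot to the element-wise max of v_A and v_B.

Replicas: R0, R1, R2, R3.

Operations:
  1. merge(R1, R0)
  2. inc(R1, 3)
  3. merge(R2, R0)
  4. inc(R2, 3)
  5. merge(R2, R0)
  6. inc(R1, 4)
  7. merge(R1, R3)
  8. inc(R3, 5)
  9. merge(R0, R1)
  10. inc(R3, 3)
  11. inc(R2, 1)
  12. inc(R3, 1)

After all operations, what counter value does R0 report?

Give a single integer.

Answer: 10

Derivation:
Op 1: merge R1<->R0 -> R1=(0,0,0,0) R0=(0,0,0,0)
Op 2: inc R1 by 3 -> R1=(0,3,0,0) value=3
Op 3: merge R2<->R0 -> R2=(0,0,0,0) R0=(0,0,0,0)
Op 4: inc R2 by 3 -> R2=(0,0,3,0) value=3
Op 5: merge R2<->R0 -> R2=(0,0,3,0) R0=(0,0,3,0)
Op 6: inc R1 by 4 -> R1=(0,7,0,0) value=7
Op 7: merge R1<->R3 -> R1=(0,7,0,0) R3=(0,7,0,0)
Op 8: inc R3 by 5 -> R3=(0,7,0,5) value=12
Op 9: merge R0<->R1 -> R0=(0,7,3,0) R1=(0,7,3,0)
Op 10: inc R3 by 3 -> R3=(0,7,0,8) value=15
Op 11: inc R2 by 1 -> R2=(0,0,4,0) value=4
Op 12: inc R3 by 1 -> R3=(0,7,0,9) value=16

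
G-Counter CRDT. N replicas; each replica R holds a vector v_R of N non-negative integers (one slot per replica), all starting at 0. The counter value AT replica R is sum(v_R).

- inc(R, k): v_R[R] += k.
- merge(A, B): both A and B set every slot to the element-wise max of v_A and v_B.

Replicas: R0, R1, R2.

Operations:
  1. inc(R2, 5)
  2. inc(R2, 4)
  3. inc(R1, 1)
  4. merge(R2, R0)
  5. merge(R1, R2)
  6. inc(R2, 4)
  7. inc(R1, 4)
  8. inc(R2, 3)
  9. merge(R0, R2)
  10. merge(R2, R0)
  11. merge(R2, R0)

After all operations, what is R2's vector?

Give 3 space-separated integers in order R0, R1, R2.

Op 1: inc R2 by 5 -> R2=(0,0,5) value=5
Op 2: inc R2 by 4 -> R2=(0,0,9) value=9
Op 3: inc R1 by 1 -> R1=(0,1,0) value=1
Op 4: merge R2<->R0 -> R2=(0,0,9) R0=(0,0,9)
Op 5: merge R1<->R2 -> R1=(0,1,9) R2=(0,1,9)
Op 6: inc R2 by 4 -> R2=(0,1,13) value=14
Op 7: inc R1 by 4 -> R1=(0,5,9) value=14
Op 8: inc R2 by 3 -> R2=(0,1,16) value=17
Op 9: merge R0<->R2 -> R0=(0,1,16) R2=(0,1,16)
Op 10: merge R2<->R0 -> R2=(0,1,16) R0=(0,1,16)
Op 11: merge R2<->R0 -> R2=(0,1,16) R0=(0,1,16)

Answer: 0 1 16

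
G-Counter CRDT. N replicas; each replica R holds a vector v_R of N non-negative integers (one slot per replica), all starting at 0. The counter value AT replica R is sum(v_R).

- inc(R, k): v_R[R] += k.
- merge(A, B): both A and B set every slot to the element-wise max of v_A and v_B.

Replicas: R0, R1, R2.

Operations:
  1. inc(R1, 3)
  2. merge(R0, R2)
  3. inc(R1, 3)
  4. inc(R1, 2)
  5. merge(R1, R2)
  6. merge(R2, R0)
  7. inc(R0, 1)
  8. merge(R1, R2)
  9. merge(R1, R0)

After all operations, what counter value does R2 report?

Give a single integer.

Answer: 8

Derivation:
Op 1: inc R1 by 3 -> R1=(0,3,0) value=3
Op 2: merge R0<->R2 -> R0=(0,0,0) R2=(0,0,0)
Op 3: inc R1 by 3 -> R1=(0,6,0) value=6
Op 4: inc R1 by 2 -> R1=(0,8,0) value=8
Op 5: merge R1<->R2 -> R1=(0,8,0) R2=(0,8,0)
Op 6: merge R2<->R0 -> R2=(0,8,0) R0=(0,8,0)
Op 7: inc R0 by 1 -> R0=(1,8,0) value=9
Op 8: merge R1<->R2 -> R1=(0,8,0) R2=(0,8,0)
Op 9: merge R1<->R0 -> R1=(1,8,0) R0=(1,8,0)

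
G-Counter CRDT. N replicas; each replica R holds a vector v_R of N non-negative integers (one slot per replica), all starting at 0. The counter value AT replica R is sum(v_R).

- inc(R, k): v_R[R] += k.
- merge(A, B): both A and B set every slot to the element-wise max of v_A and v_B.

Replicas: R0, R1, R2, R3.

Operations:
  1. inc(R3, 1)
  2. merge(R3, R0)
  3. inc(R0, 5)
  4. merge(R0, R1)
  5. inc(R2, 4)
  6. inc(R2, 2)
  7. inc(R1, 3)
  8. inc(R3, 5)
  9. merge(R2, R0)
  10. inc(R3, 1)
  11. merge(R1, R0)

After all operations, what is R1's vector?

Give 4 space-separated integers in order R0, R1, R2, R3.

Answer: 5 3 6 1

Derivation:
Op 1: inc R3 by 1 -> R3=(0,0,0,1) value=1
Op 2: merge R3<->R0 -> R3=(0,0,0,1) R0=(0,0,0,1)
Op 3: inc R0 by 5 -> R0=(5,0,0,1) value=6
Op 4: merge R0<->R1 -> R0=(5,0,0,1) R1=(5,0,0,1)
Op 5: inc R2 by 4 -> R2=(0,0,4,0) value=4
Op 6: inc R2 by 2 -> R2=(0,0,6,0) value=6
Op 7: inc R1 by 3 -> R1=(5,3,0,1) value=9
Op 8: inc R3 by 5 -> R3=(0,0,0,6) value=6
Op 9: merge R2<->R0 -> R2=(5,0,6,1) R0=(5,0,6,1)
Op 10: inc R3 by 1 -> R3=(0,0,0,7) value=7
Op 11: merge R1<->R0 -> R1=(5,3,6,1) R0=(5,3,6,1)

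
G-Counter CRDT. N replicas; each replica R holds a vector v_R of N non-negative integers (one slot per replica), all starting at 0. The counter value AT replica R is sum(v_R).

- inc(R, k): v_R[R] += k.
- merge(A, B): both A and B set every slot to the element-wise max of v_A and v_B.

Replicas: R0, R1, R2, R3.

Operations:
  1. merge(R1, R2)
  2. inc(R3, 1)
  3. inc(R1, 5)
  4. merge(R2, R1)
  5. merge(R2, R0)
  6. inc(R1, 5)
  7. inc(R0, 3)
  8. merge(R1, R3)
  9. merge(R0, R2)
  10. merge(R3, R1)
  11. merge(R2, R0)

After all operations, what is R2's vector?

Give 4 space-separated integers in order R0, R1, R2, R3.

Op 1: merge R1<->R2 -> R1=(0,0,0,0) R2=(0,0,0,0)
Op 2: inc R3 by 1 -> R3=(0,0,0,1) value=1
Op 3: inc R1 by 5 -> R1=(0,5,0,0) value=5
Op 4: merge R2<->R1 -> R2=(0,5,0,0) R1=(0,5,0,0)
Op 5: merge R2<->R0 -> R2=(0,5,0,0) R0=(0,5,0,0)
Op 6: inc R1 by 5 -> R1=(0,10,0,0) value=10
Op 7: inc R0 by 3 -> R0=(3,5,0,0) value=8
Op 8: merge R1<->R3 -> R1=(0,10,0,1) R3=(0,10,0,1)
Op 9: merge R0<->R2 -> R0=(3,5,0,0) R2=(3,5,0,0)
Op 10: merge R3<->R1 -> R3=(0,10,0,1) R1=(0,10,0,1)
Op 11: merge R2<->R0 -> R2=(3,5,0,0) R0=(3,5,0,0)

Answer: 3 5 0 0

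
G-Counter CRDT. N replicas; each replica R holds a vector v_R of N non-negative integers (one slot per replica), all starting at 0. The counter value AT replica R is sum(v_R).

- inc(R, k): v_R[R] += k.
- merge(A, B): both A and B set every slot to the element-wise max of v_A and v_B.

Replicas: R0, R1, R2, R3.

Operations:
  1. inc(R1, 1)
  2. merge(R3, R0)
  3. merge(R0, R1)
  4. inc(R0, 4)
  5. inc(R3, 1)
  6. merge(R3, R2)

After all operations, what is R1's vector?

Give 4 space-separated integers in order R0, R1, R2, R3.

Op 1: inc R1 by 1 -> R1=(0,1,0,0) value=1
Op 2: merge R3<->R0 -> R3=(0,0,0,0) R0=(0,0,0,0)
Op 3: merge R0<->R1 -> R0=(0,1,0,0) R1=(0,1,0,0)
Op 4: inc R0 by 4 -> R0=(4,1,0,0) value=5
Op 5: inc R3 by 1 -> R3=(0,0,0,1) value=1
Op 6: merge R3<->R2 -> R3=(0,0,0,1) R2=(0,0,0,1)

Answer: 0 1 0 0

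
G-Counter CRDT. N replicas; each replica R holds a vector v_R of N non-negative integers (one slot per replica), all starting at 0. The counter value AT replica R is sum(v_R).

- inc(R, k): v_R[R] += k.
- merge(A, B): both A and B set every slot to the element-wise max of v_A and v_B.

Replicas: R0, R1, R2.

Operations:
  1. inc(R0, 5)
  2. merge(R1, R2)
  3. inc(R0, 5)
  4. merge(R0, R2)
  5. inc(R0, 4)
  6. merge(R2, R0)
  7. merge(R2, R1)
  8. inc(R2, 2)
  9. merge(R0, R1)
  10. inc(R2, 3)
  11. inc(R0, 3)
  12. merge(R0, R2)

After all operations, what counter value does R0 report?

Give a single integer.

Answer: 22

Derivation:
Op 1: inc R0 by 5 -> R0=(5,0,0) value=5
Op 2: merge R1<->R2 -> R1=(0,0,0) R2=(0,0,0)
Op 3: inc R0 by 5 -> R0=(10,0,0) value=10
Op 4: merge R0<->R2 -> R0=(10,0,0) R2=(10,0,0)
Op 5: inc R0 by 4 -> R0=(14,0,0) value=14
Op 6: merge R2<->R0 -> R2=(14,0,0) R0=(14,0,0)
Op 7: merge R2<->R1 -> R2=(14,0,0) R1=(14,0,0)
Op 8: inc R2 by 2 -> R2=(14,0,2) value=16
Op 9: merge R0<->R1 -> R0=(14,0,0) R1=(14,0,0)
Op 10: inc R2 by 3 -> R2=(14,0,5) value=19
Op 11: inc R0 by 3 -> R0=(17,0,0) value=17
Op 12: merge R0<->R2 -> R0=(17,0,5) R2=(17,0,5)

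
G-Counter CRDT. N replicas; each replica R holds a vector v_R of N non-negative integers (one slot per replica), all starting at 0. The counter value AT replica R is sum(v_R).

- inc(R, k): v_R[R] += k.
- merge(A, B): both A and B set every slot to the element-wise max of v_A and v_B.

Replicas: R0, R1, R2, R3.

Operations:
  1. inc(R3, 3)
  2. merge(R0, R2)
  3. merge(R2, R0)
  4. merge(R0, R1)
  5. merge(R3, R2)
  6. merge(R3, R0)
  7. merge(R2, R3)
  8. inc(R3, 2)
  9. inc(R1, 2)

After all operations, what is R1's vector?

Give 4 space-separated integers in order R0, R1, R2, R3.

Op 1: inc R3 by 3 -> R3=(0,0,0,3) value=3
Op 2: merge R0<->R2 -> R0=(0,0,0,0) R2=(0,0,0,0)
Op 3: merge R2<->R0 -> R2=(0,0,0,0) R0=(0,0,0,0)
Op 4: merge R0<->R1 -> R0=(0,0,0,0) R1=(0,0,0,0)
Op 5: merge R3<->R2 -> R3=(0,0,0,3) R2=(0,0,0,3)
Op 6: merge R3<->R0 -> R3=(0,0,0,3) R0=(0,0,0,3)
Op 7: merge R2<->R3 -> R2=(0,0,0,3) R3=(0,0,0,3)
Op 8: inc R3 by 2 -> R3=(0,0,0,5) value=5
Op 9: inc R1 by 2 -> R1=(0,2,0,0) value=2

Answer: 0 2 0 0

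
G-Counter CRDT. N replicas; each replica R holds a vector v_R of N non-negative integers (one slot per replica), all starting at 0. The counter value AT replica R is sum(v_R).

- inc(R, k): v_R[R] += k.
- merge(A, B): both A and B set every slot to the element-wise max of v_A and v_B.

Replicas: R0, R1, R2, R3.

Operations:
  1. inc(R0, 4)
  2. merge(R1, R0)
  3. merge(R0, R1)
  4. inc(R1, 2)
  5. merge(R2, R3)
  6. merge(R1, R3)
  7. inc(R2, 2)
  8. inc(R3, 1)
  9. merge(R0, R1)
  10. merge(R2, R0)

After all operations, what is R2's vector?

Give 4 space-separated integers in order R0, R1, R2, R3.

Op 1: inc R0 by 4 -> R0=(4,0,0,0) value=4
Op 2: merge R1<->R0 -> R1=(4,0,0,0) R0=(4,0,0,0)
Op 3: merge R0<->R1 -> R0=(4,0,0,0) R1=(4,0,0,0)
Op 4: inc R1 by 2 -> R1=(4,2,0,0) value=6
Op 5: merge R2<->R3 -> R2=(0,0,0,0) R3=(0,0,0,0)
Op 6: merge R1<->R3 -> R1=(4,2,0,0) R3=(4,2,0,0)
Op 7: inc R2 by 2 -> R2=(0,0,2,0) value=2
Op 8: inc R3 by 1 -> R3=(4,2,0,1) value=7
Op 9: merge R0<->R1 -> R0=(4,2,0,0) R1=(4,2,0,0)
Op 10: merge R2<->R0 -> R2=(4,2,2,0) R0=(4,2,2,0)

Answer: 4 2 2 0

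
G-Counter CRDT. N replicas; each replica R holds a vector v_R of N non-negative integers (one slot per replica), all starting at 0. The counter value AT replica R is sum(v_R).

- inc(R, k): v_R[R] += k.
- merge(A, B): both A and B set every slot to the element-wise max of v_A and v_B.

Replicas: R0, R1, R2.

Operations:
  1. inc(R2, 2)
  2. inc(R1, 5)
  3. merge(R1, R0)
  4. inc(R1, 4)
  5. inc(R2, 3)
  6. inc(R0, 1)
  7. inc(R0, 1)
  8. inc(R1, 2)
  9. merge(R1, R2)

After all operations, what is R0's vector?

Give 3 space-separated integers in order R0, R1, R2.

Op 1: inc R2 by 2 -> R2=(0,0,2) value=2
Op 2: inc R1 by 5 -> R1=(0,5,0) value=5
Op 3: merge R1<->R0 -> R1=(0,5,0) R0=(0,5,0)
Op 4: inc R1 by 4 -> R1=(0,9,0) value=9
Op 5: inc R2 by 3 -> R2=(0,0,5) value=5
Op 6: inc R0 by 1 -> R0=(1,5,0) value=6
Op 7: inc R0 by 1 -> R0=(2,5,0) value=7
Op 8: inc R1 by 2 -> R1=(0,11,0) value=11
Op 9: merge R1<->R2 -> R1=(0,11,5) R2=(0,11,5)

Answer: 2 5 0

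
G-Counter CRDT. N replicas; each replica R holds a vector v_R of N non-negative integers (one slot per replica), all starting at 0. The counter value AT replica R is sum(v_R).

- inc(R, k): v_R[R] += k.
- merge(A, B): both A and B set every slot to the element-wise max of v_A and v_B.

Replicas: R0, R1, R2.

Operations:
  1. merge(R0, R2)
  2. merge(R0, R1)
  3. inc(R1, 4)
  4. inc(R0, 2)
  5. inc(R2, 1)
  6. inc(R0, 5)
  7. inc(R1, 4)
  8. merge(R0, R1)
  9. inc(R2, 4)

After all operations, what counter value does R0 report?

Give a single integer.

Answer: 15

Derivation:
Op 1: merge R0<->R2 -> R0=(0,0,0) R2=(0,0,0)
Op 2: merge R0<->R1 -> R0=(0,0,0) R1=(0,0,0)
Op 3: inc R1 by 4 -> R1=(0,4,0) value=4
Op 4: inc R0 by 2 -> R0=(2,0,0) value=2
Op 5: inc R2 by 1 -> R2=(0,0,1) value=1
Op 6: inc R0 by 5 -> R0=(7,0,0) value=7
Op 7: inc R1 by 4 -> R1=(0,8,0) value=8
Op 8: merge R0<->R1 -> R0=(7,8,0) R1=(7,8,0)
Op 9: inc R2 by 4 -> R2=(0,0,5) value=5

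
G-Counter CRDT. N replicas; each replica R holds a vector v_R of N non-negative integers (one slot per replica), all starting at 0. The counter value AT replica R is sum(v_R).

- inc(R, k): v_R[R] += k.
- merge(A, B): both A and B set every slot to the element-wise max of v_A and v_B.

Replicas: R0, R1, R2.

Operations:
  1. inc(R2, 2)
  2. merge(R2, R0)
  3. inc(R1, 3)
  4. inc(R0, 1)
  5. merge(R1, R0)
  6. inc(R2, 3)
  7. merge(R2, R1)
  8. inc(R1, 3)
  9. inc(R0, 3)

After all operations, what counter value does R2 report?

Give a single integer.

Answer: 9

Derivation:
Op 1: inc R2 by 2 -> R2=(0,0,2) value=2
Op 2: merge R2<->R0 -> R2=(0,0,2) R0=(0,0,2)
Op 3: inc R1 by 3 -> R1=(0,3,0) value=3
Op 4: inc R0 by 1 -> R0=(1,0,2) value=3
Op 5: merge R1<->R0 -> R1=(1,3,2) R0=(1,3,2)
Op 6: inc R2 by 3 -> R2=(0,0,5) value=5
Op 7: merge R2<->R1 -> R2=(1,3,5) R1=(1,3,5)
Op 8: inc R1 by 3 -> R1=(1,6,5) value=12
Op 9: inc R0 by 3 -> R0=(4,3,2) value=9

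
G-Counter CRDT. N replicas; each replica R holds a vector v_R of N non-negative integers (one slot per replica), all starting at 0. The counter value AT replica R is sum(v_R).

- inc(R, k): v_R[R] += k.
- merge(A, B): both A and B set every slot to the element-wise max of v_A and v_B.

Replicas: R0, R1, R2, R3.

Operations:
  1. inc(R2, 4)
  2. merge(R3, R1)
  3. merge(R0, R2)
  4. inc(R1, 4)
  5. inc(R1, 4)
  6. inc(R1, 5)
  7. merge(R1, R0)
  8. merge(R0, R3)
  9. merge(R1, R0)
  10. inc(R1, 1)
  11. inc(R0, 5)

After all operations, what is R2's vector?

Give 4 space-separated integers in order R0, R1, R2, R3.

Op 1: inc R2 by 4 -> R2=(0,0,4,0) value=4
Op 2: merge R3<->R1 -> R3=(0,0,0,0) R1=(0,0,0,0)
Op 3: merge R0<->R2 -> R0=(0,0,4,0) R2=(0,0,4,0)
Op 4: inc R1 by 4 -> R1=(0,4,0,0) value=4
Op 5: inc R1 by 4 -> R1=(0,8,0,0) value=8
Op 6: inc R1 by 5 -> R1=(0,13,0,0) value=13
Op 7: merge R1<->R0 -> R1=(0,13,4,0) R0=(0,13,4,0)
Op 8: merge R0<->R3 -> R0=(0,13,4,0) R3=(0,13,4,0)
Op 9: merge R1<->R0 -> R1=(0,13,4,0) R0=(0,13,4,0)
Op 10: inc R1 by 1 -> R1=(0,14,4,0) value=18
Op 11: inc R0 by 5 -> R0=(5,13,4,0) value=22

Answer: 0 0 4 0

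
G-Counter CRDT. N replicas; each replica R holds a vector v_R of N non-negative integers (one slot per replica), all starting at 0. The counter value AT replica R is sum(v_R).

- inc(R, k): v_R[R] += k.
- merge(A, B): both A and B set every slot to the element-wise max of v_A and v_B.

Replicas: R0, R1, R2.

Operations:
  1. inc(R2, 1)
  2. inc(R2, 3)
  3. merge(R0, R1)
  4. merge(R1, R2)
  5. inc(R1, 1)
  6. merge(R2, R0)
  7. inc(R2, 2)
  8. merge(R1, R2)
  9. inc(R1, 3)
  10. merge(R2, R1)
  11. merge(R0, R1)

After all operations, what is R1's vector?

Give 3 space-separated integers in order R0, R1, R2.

Op 1: inc R2 by 1 -> R2=(0,0,1) value=1
Op 2: inc R2 by 3 -> R2=(0,0,4) value=4
Op 3: merge R0<->R1 -> R0=(0,0,0) R1=(0,0,0)
Op 4: merge R1<->R2 -> R1=(0,0,4) R2=(0,0,4)
Op 5: inc R1 by 1 -> R1=(0,1,4) value=5
Op 6: merge R2<->R0 -> R2=(0,0,4) R0=(0,0,4)
Op 7: inc R2 by 2 -> R2=(0,0,6) value=6
Op 8: merge R1<->R2 -> R1=(0,1,6) R2=(0,1,6)
Op 9: inc R1 by 3 -> R1=(0,4,6) value=10
Op 10: merge R2<->R1 -> R2=(0,4,6) R1=(0,4,6)
Op 11: merge R0<->R1 -> R0=(0,4,6) R1=(0,4,6)

Answer: 0 4 6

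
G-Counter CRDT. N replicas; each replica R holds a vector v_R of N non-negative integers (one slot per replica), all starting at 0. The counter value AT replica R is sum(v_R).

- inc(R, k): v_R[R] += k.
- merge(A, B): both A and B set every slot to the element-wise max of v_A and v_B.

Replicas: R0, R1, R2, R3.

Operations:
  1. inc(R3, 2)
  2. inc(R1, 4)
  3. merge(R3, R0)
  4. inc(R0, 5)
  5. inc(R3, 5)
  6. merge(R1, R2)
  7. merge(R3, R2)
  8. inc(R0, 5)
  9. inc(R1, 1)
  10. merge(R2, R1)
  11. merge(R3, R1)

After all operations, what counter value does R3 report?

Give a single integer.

Answer: 12

Derivation:
Op 1: inc R3 by 2 -> R3=(0,0,0,2) value=2
Op 2: inc R1 by 4 -> R1=(0,4,0,0) value=4
Op 3: merge R3<->R0 -> R3=(0,0,0,2) R0=(0,0,0,2)
Op 4: inc R0 by 5 -> R0=(5,0,0,2) value=7
Op 5: inc R3 by 5 -> R3=(0,0,0,7) value=7
Op 6: merge R1<->R2 -> R1=(0,4,0,0) R2=(0,4,0,0)
Op 7: merge R3<->R2 -> R3=(0,4,0,7) R2=(0,4,0,7)
Op 8: inc R0 by 5 -> R0=(10,0,0,2) value=12
Op 9: inc R1 by 1 -> R1=(0,5,0,0) value=5
Op 10: merge R2<->R1 -> R2=(0,5,0,7) R1=(0,5,0,7)
Op 11: merge R3<->R1 -> R3=(0,5,0,7) R1=(0,5,0,7)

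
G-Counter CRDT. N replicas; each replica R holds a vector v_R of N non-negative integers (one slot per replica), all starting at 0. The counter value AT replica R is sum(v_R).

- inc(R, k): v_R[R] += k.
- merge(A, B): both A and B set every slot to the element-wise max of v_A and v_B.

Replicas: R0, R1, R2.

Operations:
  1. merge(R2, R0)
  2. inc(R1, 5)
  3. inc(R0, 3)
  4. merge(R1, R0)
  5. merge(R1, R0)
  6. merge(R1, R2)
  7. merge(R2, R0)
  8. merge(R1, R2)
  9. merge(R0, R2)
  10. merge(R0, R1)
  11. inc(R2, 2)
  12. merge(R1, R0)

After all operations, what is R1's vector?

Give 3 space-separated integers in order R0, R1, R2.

Op 1: merge R2<->R0 -> R2=(0,0,0) R0=(0,0,0)
Op 2: inc R1 by 5 -> R1=(0,5,0) value=5
Op 3: inc R0 by 3 -> R0=(3,0,0) value=3
Op 4: merge R1<->R0 -> R1=(3,5,0) R0=(3,5,0)
Op 5: merge R1<->R0 -> R1=(3,5,0) R0=(3,5,0)
Op 6: merge R1<->R2 -> R1=(3,5,0) R2=(3,5,0)
Op 7: merge R2<->R0 -> R2=(3,5,0) R0=(3,5,0)
Op 8: merge R1<->R2 -> R1=(3,5,0) R2=(3,5,0)
Op 9: merge R0<->R2 -> R0=(3,5,0) R2=(3,5,0)
Op 10: merge R0<->R1 -> R0=(3,5,0) R1=(3,5,0)
Op 11: inc R2 by 2 -> R2=(3,5,2) value=10
Op 12: merge R1<->R0 -> R1=(3,5,0) R0=(3,5,0)

Answer: 3 5 0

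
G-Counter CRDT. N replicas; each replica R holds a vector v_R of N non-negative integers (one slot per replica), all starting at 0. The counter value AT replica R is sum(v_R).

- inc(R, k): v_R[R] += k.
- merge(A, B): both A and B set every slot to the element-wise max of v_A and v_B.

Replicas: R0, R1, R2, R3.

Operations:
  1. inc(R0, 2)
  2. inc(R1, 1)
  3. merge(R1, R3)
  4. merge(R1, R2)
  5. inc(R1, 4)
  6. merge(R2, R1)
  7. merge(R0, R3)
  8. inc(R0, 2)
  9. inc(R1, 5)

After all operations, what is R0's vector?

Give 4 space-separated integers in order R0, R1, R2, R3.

Answer: 4 1 0 0

Derivation:
Op 1: inc R0 by 2 -> R0=(2,0,0,0) value=2
Op 2: inc R1 by 1 -> R1=(0,1,0,0) value=1
Op 3: merge R1<->R3 -> R1=(0,1,0,0) R3=(0,1,0,0)
Op 4: merge R1<->R2 -> R1=(0,1,0,0) R2=(0,1,0,0)
Op 5: inc R1 by 4 -> R1=(0,5,0,0) value=5
Op 6: merge R2<->R1 -> R2=(0,5,0,0) R1=(0,5,0,0)
Op 7: merge R0<->R3 -> R0=(2,1,0,0) R3=(2,1,0,0)
Op 8: inc R0 by 2 -> R0=(4,1,0,0) value=5
Op 9: inc R1 by 5 -> R1=(0,10,0,0) value=10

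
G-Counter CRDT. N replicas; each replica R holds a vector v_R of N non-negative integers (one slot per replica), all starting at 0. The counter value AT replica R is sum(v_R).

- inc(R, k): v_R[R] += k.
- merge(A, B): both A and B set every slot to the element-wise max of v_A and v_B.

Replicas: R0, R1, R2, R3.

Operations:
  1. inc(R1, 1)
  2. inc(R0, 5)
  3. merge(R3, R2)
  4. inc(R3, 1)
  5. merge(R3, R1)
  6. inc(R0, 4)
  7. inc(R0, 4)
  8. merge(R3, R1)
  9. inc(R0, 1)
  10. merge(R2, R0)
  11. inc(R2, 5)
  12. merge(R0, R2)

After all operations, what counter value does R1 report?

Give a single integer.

Answer: 2

Derivation:
Op 1: inc R1 by 1 -> R1=(0,1,0,0) value=1
Op 2: inc R0 by 5 -> R0=(5,0,0,0) value=5
Op 3: merge R3<->R2 -> R3=(0,0,0,0) R2=(0,0,0,0)
Op 4: inc R3 by 1 -> R3=(0,0,0,1) value=1
Op 5: merge R3<->R1 -> R3=(0,1,0,1) R1=(0,1,0,1)
Op 6: inc R0 by 4 -> R0=(9,0,0,0) value=9
Op 7: inc R0 by 4 -> R0=(13,0,0,0) value=13
Op 8: merge R3<->R1 -> R3=(0,1,0,1) R1=(0,1,0,1)
Op 9: inc R0 by 1 -> R0=(14,0,0,0) value=14
Op 10: merge R2<->R0 -> R2=(14,0,0,0) R0=(14,0,0,0)
Op 11: inc R2 by 5 -> R2=(14,0,5,0) value=19
Op 12: merge R0<->R2 -> R0=(14,0,5,0) R2=(14,0,5,0)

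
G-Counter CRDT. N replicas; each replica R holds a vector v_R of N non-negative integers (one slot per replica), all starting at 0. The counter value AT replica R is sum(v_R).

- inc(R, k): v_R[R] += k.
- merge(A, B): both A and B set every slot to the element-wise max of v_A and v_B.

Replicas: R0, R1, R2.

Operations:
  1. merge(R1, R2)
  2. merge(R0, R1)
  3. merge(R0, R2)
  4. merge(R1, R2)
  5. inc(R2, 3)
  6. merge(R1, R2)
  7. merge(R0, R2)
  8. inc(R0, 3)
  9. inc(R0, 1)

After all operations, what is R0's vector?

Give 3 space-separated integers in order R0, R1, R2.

Op 1: merge R1<->R2 -> R1=(0,0,0) R2=(0,0,0)
Op 2: merge R0<->R1 -> R0=(0,0,0) R1=(0,0,0)
Op 3: merge R0<->R2 -> R0=(0,0,0) R2=(0,0,0)
Op 4: merge R1<->R2 -> R1=(0,0,0) R2=(0,0,0)
Op 5: inc R2 by 3 -> R2=(0,0,3) value=3
Op 6: merge R1<->R2 -> R1=(0,0,3) R2=(0,0,3)
Op 7: merge R0<->R2 -> R0=(0,0,3) R2=(0,0,3)
Op 8: inc R0 by 3 -> R0=(3,0,3) value=6
Op 9: inc R0 by 1 -> R0=(4,0,3) value=7

Answer: 4 0 3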